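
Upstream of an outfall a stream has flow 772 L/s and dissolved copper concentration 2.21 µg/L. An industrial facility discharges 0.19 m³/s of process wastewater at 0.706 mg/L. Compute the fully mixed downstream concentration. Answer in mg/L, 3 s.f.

0.141 mg/L

772 L/s = 0.772 m³/s.
2.21 µg/L = 0.00221 mg/L.
Conservation of mass across the mixing zone: C = (0.19·0.706 + 0.772·0.00221) / (0.19 + 0.772) = 0.1358/0.962 = 0.1412 mg/L.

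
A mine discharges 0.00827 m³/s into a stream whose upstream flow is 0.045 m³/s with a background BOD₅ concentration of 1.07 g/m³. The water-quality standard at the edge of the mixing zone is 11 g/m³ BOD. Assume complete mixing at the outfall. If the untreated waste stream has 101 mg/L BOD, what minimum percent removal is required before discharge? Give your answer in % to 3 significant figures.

Mass balance: 11·0.05327 = 0.00827·Cₑ + 0.045·1.07.
Cₑ = (0.586 − 0.04815) / 0.00827 = 65.03 mg/L.
Required removal = 1 − 65.03/101 = 35.61 %.

35.6 %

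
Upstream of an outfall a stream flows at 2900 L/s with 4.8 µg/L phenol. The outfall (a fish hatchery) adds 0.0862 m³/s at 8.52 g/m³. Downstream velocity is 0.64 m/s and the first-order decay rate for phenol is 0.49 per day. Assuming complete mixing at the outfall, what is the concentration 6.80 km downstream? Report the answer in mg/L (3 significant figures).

2900 L/s = 2.9 m³/s.
4.8 µg/L = 0.0048 mg/L.
After complete mixing, C₀ = (0.0862·8.52 + 2.9·0.0048) / 2.986 = 0.2506 mg/L.
Travel time t = 6800 m / 0.64 m/s = 1.062e+04 s = 0.123 d.
C = 0.2506·exp(−0.49·0.123) = 0.2506·0.9415 = 0.2359 mg/L.

0.236 mg/L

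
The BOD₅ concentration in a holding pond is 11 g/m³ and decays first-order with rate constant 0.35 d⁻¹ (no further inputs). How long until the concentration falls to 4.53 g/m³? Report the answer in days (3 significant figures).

t = ln(C₀/C)/k = ln(11/4.53)/0.35 = 0.8872/0.35 = 2.535 d.

2.53 d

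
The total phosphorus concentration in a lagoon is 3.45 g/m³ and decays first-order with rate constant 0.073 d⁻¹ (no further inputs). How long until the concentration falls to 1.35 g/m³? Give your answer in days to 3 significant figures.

t = ln(C₀/C)/k = ln(3.45/1.35)/0.073 = 0.9383/0.073 = 12.85 d.

12.9 d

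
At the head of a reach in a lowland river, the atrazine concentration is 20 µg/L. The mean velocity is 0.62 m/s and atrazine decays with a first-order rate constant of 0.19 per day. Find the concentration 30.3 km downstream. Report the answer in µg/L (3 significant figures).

18.0 µg/L

Travel time t = 30.3 km / 0.62 m/s = 3.03e+04/0.62 = 4.887e+04 s = 0.5656 d.
First-order decay: C = 20·exp(−0.19·0.5656) = 20·0.8981 = 17.96 µg/L.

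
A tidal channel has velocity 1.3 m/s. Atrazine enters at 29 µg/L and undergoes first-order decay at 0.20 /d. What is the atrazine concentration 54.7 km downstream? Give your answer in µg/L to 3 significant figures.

Travel time t = 54.7 km / 1.3 m/s = 5.47e+04/1.3 = 4.208e+04 s = 0.487 d.
First-order decay: C = 29·exp(−0.20·0.487) = 29·0.9072 = 26.31 µg/L.

26.3 µg/L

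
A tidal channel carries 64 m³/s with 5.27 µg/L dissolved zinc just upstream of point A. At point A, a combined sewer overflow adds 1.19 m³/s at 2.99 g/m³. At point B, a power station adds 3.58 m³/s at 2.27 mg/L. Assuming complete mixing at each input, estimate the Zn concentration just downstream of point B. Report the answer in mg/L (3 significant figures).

5.27 µg/L = 0.00527 mg/L.
After input A: C = (64·0.00527 + 1.19·2.99) / 65.19 = 0.05975 mg/L.
After input B: C = (65.19·0.05975 + 3.58·2.27) / 68.77 = 0.1748 mg/L.

0.175 mg/L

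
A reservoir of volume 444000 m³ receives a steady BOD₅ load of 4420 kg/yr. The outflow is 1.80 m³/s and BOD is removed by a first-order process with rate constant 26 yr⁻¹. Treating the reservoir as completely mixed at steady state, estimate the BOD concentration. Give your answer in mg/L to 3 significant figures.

0.0647 mg/L

Outflow Q = 1.80 m³/s × 3.156e+07 s/yr = 5.68e+07 m³/yr.
Steady-state CSTR mass balance: W = Q·C + k·V·C, so C = W/(Q + kV).
Q + kV = 5.68e+07 + 26·444000 = 6.835e+07 m³/yr.
C = 4420/6.835e+07 = 6.467e-05 kg/m³ = 0.06467 mg/L.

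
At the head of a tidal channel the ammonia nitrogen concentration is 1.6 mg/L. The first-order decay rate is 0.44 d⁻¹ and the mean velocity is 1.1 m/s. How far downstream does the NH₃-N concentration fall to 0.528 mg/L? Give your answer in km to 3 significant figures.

From C = C₀·e^(−kt), t = ln(C₀/C)/k = ln(1.6/0.528)/0.44 = 1.109/0.44 = 2.52 d.
Distance = v·t = 1.1 m/s × 2.177e+05 s = 2.395e+05 m = 239.5 km.

239 km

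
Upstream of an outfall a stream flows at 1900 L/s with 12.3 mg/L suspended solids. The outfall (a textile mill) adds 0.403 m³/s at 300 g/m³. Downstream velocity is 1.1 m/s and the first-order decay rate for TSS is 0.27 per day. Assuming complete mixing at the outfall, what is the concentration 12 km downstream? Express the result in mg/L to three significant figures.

1900 L/s = 1.9 m³/s.
After complete mixing, C₀ = (0.403·300 + 1.9·12.3) / 2.303 = 62.64 mg/L.
Travel time t = 1.2e+04 m / 1.1 m/s = 1.091e+04 s = 0.1263 d.
C = 62.64·exp(−0.27·0.1263) = 62.64·0.9665 = 60.54 mg/L.

60.5 mg/L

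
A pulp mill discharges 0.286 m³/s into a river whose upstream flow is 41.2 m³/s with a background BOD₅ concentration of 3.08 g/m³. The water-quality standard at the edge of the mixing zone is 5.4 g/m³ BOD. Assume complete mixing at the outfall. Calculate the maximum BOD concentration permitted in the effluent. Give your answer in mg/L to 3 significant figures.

340 mg/L

Mass balance: 5.4·41.49 = 0.286·Cₑ + 41.2·3.08.
Cₑ = (224 − 126.9) / 0.286 = 339.6 mg/L.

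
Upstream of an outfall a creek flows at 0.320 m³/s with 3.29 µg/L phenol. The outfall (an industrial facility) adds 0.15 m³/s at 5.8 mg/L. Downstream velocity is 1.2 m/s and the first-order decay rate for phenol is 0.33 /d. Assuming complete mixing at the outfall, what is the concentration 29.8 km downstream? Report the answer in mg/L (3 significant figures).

3.29 µg/L = 0.00329 mg/L.
After complete mixing, C₀ = (0.15·5.8 + 0.32·0.00329) / 0.47 = 1.853 mg/L.
Travel time t = 2.98e+04 m / 1.2 m/s = 2.483e+04 s = 0.2874 d.
C = 1.853·exp(−0.33·0.2874) = 1.853·0.9095 = 1.686 mg/L.

1.69 mg/L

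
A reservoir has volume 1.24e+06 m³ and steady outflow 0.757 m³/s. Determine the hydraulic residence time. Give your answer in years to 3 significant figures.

Q = 0.757 m³/s × 3.156e+07 s/yr = 2.389e+07 m³/yr.
Hydraulic residence time τ = V/Q = 1.24e+06/2.389e+07 = 0.05191 yr.

0.0519 yr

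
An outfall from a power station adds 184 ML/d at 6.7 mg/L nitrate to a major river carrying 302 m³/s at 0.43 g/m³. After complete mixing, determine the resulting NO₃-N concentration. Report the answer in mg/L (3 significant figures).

184 ML/d = 2.13 m³/s.
By mass balance at complete mixing, C = (2.13·6.7 + 302·0.43) / (2.13 + 302) = 144.1/304.1 = 0.4739 mg/L.

0.474 mg/L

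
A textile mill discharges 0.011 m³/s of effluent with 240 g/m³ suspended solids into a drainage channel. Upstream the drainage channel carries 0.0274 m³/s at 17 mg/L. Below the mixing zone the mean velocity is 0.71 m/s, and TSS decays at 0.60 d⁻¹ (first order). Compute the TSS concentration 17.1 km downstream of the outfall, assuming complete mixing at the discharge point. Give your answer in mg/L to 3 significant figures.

68.4 mg/L

After complete mixing, C₀ = (0.011·240 + 0.0274·17) / 0.0384 = 80.88 mg/L.
Travel time t = 1.71e+04 m / 0.71 m/s = 2.408e+04 s = 0.2788 d.
C = 80.88·exp(−0.60·0.2788) = 80.88·0.846 = 68.42 mg/L.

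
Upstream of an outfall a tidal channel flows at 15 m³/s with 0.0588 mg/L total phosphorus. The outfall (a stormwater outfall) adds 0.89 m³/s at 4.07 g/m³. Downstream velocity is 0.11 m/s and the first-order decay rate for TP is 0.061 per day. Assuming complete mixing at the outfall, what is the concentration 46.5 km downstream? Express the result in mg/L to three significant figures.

0.210 mg/L

After complete mixing, C₀ = (0.89·4.07 + 15·0.0588) / 15.89 = 0.2835 mg/L.
Travel time t = 4.65e+04 m / 0.11 m/s = 4.227e+05 s = 4.893 d.
C = 0.2835·exp(−0.061·4.893) = 0.2835·0.742 = 0.2103 mg/L.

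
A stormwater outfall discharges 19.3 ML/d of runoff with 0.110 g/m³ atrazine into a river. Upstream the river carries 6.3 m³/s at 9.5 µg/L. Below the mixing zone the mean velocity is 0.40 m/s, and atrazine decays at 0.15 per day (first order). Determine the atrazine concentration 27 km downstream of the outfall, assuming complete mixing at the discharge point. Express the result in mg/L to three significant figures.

19.3 ML/d = 0.2234 m³/s.
9.5 µg/L = 0.0095 mg/L.
After complete mixing, C₀ = (0.2234·0.11 + 6.3·0.0095) / 6.523 = 0.01294 mg/L.
Travel time t = 2.7e+04 m / 0.40 m/s = 6.75e+04 s = 0.7812 d.
C = 0.01294·exp(−0.15·0.7812) = 0.01294·0.8894 = 0.01151 mg/L.

0.0115 mg/L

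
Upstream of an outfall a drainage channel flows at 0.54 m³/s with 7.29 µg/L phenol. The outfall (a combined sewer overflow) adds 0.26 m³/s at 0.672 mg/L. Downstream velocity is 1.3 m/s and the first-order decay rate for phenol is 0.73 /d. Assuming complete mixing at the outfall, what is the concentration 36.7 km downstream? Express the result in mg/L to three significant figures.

0.176 mg/L

7.29 µg/L = 0.00729 mg/L.
After complete mixing, C₀ = (0.26·0.672 + 0.54·0.00729) / 0.8 = 0.2233 mg/L.
Travel time t = 3.67e+04 m / 1.3 m/s = 2.823e+04 s = 0.3267 d.
C = 0.2233·exp(−0.73·0.3267) = 0.2233·0.7878 = 0.1759 mg/L.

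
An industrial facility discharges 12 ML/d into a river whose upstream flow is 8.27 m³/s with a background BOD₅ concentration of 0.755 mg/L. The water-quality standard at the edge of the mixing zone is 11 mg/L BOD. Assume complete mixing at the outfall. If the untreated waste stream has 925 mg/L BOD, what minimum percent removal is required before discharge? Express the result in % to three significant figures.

32.9 %

12 ML/d = 0.1389 m³/s.
Mass balance: 11·8.409 = 0.1389·Cₑ + 8.27·0.755.
Cₑ = (92.5 − 6.244) / 0.1389 = 621 mg/L.
Required removal = 1 − 621/925 = 32.86 %.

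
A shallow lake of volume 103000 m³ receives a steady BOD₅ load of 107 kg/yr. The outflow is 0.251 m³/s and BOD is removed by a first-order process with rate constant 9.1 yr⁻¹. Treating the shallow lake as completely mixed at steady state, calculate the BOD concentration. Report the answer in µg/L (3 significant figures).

12.1 µg/L

Outflow Q = 0.251 m³/s × 3.156e+07 s/yr = 7.921e+06 m³/yr.
Steady-state CSTR mass balance: W = Q·C + k·V·C, so C = W/(Q + kV).
Q + kV = 7.921e+06 + 9.1·103000 = 8.858e+06 m³/yr.
C = 107/8.858e+06 = 1.208e-05 kg/m³ = 0.01208 mg/L = 12.08 µg/L.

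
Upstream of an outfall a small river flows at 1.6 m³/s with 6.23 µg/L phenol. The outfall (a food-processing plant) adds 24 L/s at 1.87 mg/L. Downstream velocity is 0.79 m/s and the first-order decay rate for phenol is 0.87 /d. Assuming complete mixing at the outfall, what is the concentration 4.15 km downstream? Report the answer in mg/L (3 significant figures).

0.0320 mg/L

24 L/s = 0.024 m³/s.
6.23 µg/L = 0.00623 mg/L.
After complete mixing, C₀ = (0.024·1.87 + 1.6·0.00623) / 1.624 = 0.03377 mg/L.
Travel time t = 4150 m / 0.79 m/s = 5253 s = 0.0608 d.
C = 0.03377·exp(−0.87·0.0608) = 0.03377·0.9485 = 0.03203 mg/L.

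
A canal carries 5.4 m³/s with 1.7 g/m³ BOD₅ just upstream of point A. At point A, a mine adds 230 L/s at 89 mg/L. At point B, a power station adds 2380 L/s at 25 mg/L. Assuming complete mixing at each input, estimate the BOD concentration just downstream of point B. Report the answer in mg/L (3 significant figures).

11.1 mg/L

230 L/s = 0.23 m³/s.
After input A: C = (5.4·1.7 + 0.23·89) / 5.63 = 5.266 mg/L.
2380 L/s = 2.38 m³/s.
After input B: C = (5.63·5.266 + 2.38·25) / 8.01 = 11.13 mg/L.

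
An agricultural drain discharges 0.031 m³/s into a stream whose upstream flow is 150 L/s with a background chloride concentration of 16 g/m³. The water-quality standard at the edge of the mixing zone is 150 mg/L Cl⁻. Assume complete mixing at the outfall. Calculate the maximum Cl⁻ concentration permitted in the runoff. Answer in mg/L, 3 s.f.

150 L/s = 0.15 m³/s.
Mass balance: 150·0.181 = 0.031·Cₑ + 0.15·16.
Cₑ = (27.15 − 2.4) / 0.031 = 798.4 mg/L.

798 mg/L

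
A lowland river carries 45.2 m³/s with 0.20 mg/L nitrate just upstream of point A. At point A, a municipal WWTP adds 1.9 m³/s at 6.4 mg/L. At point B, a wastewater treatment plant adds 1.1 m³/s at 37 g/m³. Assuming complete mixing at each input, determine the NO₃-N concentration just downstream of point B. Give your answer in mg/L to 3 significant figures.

1.28 mg/L

After input A: C = (45.2·0.2 + 1.9·6.4) / 47.1 = 0.4501 mg/L.
After input B: C = (47.1·0.4501 + 1.1·37) / 48.2 = 1.284 mg/L.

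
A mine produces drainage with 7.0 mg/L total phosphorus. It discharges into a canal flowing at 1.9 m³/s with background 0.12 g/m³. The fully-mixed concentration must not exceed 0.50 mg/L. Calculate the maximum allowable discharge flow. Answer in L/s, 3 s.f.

Mass balance at complete mixing: C_std·(Q_w + Q_r) = Q_w·C_e + Q_r·C_b.
Rearranging, Q_w = Q_r·(C_std − C_b)/(C_e − C_std) = 1.9·(0.5 − 0.12) / (7 − 0.5) = 0.1111 m³/s.
= 111.1 L/s.

111 L/s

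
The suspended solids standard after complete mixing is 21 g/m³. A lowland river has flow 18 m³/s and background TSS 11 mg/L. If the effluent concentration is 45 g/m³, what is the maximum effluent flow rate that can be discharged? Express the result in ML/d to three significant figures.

648 ML/d

Mass balance at complete mixing: C_std·(Q_w + Q_r) = Q_w·C_e + Q_r·C_b.
Rearranging, Q_w = Q_r·(C_std − C_b)/(C_e − C_std) = 18·(21 − 11) / (45 − 21) = 7.5 m³/s.
= 648 ML/d.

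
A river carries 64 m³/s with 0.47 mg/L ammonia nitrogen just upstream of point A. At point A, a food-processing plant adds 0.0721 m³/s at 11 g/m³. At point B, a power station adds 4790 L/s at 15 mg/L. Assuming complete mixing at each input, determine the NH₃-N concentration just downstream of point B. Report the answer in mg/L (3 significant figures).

1.49 mg/L

After input A: C = (64·0.47 + 0.0721·11) / 64.07 = 0.4818 mg/L.
4790 L/s = 4.79 m³/s.
After input B: C = (64.07·0.4818 + 4.79·15) / 68.86 = 1.492 mg/L.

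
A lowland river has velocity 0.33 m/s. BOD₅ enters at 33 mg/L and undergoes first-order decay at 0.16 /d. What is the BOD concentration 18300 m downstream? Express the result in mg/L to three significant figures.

29.8 mg/L

Travel time t = 18300 m / 0.33 m/s = 1.83e+04/0.33 = 5.545e+04 s = 0.6418 d.
First-order decay: C = 33·exp(−0.16·0.6418) = 33·0.9024 = 29.78 mg/L.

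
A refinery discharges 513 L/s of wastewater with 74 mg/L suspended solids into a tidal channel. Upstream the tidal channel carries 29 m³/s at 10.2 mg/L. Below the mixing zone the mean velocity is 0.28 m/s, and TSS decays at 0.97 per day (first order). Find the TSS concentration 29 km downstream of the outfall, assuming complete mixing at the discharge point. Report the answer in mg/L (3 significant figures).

3.54 mg/L

513 L/s = 0.513 m³/s.
After complete mixing, C₀ = (0.513·74 + 29·10.2) / 29.51 = 11.31 mg/L.
Travel time t = 2.9e+04 m / 0.28 m/s = 1.036e+05 s = 1.199 d.
C = 11.31·exp(−0.97·1.199) = 11.31·0.3126 = 3.535 mg/L.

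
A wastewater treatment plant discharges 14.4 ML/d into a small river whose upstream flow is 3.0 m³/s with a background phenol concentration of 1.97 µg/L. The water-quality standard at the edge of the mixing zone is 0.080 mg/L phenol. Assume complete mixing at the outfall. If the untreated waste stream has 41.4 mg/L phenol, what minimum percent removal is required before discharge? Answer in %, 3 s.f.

96.4 %

14.4 ML/d = 0.1667 m³/s.
1.97 µg/L = 0.00197 mg/L.
Mass balance: 0.08·3.167 = 0.1667·Cₑ + 3·0.00197.
Cₑ = (0.2533 − 0.00591) / 0.1667 = 1.485 mg/L.
Required removal = 1 − 1.485/41.4 = 96.41 %.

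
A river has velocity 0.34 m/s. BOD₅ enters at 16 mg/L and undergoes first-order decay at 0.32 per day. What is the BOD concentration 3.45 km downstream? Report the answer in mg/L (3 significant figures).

Travel time t = 3.45 km / 0.34 m/s = 3450/0.34 = 1.015e+04 s = 0.1174 d.
First-order decay: C = 16·exp(−0.32·0.1174) = 16·0.9631 = 15.41 mg/L.

15.4 mg/L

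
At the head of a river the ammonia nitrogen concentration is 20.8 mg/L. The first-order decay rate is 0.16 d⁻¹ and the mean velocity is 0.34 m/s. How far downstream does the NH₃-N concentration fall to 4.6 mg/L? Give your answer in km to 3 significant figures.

From C = C₀·e^(−kt), t = ln(C₀/C)/k = ln(20.8/4.6)/0.16 = 1.509/0.16 = 9.431 d.
Distance = v·t = 0.34 m/s × 8.148e+05 s = 2.77e+05 m = 277 km.

277 km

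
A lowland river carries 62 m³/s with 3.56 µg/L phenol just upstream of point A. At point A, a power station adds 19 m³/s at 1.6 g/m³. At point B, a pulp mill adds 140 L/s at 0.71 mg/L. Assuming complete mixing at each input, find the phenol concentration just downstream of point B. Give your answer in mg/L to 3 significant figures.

0.379 mg/L

3.56 µg/L = 0.00356 mg/L.
After input A: C = (62·0.00356 + 19·1.6) / 81 = 0.378 mg/L.
140 L/s = 0.14 m³/s.
After input B: C = (81·0.378 + 0.14·0.71) / 81.14 = 0.3786 mg/L.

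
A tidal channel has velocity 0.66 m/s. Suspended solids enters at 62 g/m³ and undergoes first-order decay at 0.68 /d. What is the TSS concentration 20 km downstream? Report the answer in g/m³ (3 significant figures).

Travel time t = 20 km / 0.66 m/s = 2e+04/0.66 = 3.03e+04 s = 0.3507 d.
First-order decay: C = 62·exp(−0.68·0.3507) = 62·0.7878 = 48.84 g/m³.

48.8 g/m³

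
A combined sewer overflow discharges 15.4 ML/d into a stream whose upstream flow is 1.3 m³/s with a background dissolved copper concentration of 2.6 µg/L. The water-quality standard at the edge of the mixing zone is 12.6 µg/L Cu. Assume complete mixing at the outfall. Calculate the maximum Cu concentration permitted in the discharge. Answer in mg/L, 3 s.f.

15.4 ML/d = 0.1782 m³/s.
2.6 µg/L = 0.0026 mg/L.
12.6 µg/L = 0.0126 mg/L.
Mass balance: 0.0126·1.478 = 0.1782·Cₑ + 1.3·0.0026.
Cₑ = (0.01863 − 0.00338) / 0.1782 = 0.08554 mg/L.

0.0855 mg/L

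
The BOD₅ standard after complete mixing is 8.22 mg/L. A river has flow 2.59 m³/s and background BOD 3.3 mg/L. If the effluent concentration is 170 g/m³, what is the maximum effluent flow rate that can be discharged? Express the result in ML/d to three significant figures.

Mass balance at complete mixing: C_std·(Q_w + Q_r) = Q_w·C_e + Q_r·C_b.
Rearranging, Q_w = Q_r·(C_std − C_b)/(C_e − C_std) = 2.59·(8.22 − 3.3) / (170 − 8.22) = 0.07877 m³/s.
= 6.805 ML/d.

6.81 ML/d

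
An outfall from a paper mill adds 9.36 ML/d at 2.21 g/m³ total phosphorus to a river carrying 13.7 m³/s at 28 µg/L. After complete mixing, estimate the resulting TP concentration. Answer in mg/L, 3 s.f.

0.0451 mg/L

9.36 ML/d = 0.1083 m³/s.
28 µg/L = 0.028 mg/L.
Flow-weighted mixing gives C = (0.1083·2.21 + 13.7·0.028) / (0.1083 + 13.7) = 0.623/13.81 = 0.04512 mg/L.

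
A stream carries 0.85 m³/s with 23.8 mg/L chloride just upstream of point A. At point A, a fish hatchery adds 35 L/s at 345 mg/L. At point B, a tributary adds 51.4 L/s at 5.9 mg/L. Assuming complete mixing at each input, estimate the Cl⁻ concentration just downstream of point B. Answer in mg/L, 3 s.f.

34.8 mg/L

35 L/s = 0.035 m³/s.
After input A: C = (0.85·23.8 + 0.035·345) / 0.885 = 36.5 mg/L.
51.4 L/s = 0.0514 m³/s.
After input B: C = (0.885·36.5 + 0.0514·5.9) / 0.9364 = 34.82 mg/L.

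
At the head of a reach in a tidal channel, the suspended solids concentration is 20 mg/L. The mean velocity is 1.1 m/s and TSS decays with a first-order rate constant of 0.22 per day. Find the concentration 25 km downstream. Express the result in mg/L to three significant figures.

Travel time t = 25 km / 1.1 m/s = 2.5e+04/1.1 = 2.273e+04 s = 0.263 d.
First-order decay: C = 20·exp(−0.22·0.263) = 20·0.9438 = 18.88 mg/L.

18.9 mg/L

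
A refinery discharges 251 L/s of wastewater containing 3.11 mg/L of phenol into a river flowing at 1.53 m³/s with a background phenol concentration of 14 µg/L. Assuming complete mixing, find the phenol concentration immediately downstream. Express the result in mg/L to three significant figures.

251 L/s = 0.251 m³/s.
14 µg/L = 0.014 mg/L.
Flow-weighted mixing gives C = (0.251·3.11 + 1.53·0.014) / (0.251 + 1.53) = 0.802/1.781 = 0.4503 mg/L.

0.450 mg/L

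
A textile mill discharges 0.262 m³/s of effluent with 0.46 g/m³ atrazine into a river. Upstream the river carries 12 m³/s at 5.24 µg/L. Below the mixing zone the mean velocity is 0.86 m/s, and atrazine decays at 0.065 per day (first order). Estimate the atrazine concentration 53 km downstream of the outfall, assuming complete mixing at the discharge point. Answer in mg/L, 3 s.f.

5.24 µg/L = 0.00524 mg/L.
After complete mixing, C₀ = (0.262·0.46 + 12·0.00524) / 12.26 = 0.01496 mg/L.
Travel time t = 5.3e+04 m / 0.86 m/s = 6.163e+04 s = 0.7133 d.
C = 0.01496·exp(−0.065·0.7133) = 0.01496·0.9547 = 0.01428 mg/L.

0.0143 mg/L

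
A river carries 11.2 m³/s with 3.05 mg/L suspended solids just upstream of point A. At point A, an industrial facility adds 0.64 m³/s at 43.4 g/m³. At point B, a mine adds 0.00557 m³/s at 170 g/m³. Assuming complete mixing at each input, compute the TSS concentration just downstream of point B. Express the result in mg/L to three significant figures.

After input A: C = (11.2·3.05 + 0.64·43.4) / 11.84 = 5.231 mg/L.
After input B: C = (11.84·5.231 + 0.00557·170) / 11.85 = 5.309 mg/L.

5.31 mg/L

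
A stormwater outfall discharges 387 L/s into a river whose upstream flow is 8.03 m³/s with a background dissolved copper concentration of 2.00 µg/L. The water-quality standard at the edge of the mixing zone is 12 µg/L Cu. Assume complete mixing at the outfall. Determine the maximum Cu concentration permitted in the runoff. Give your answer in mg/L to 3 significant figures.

387 L/s = 0.387 m³/s.
2.00 µg/L = 0.002 mg/L.
12 µg/L = 0.012 mg/L.
Mass balance: 0.012·8.417 = 0.387·Cₑ + 8.03·0.002.
Cₑ = (0.101 − 0.01606) / 0.387 = 0.2195 mg/L.

0.219 mg/L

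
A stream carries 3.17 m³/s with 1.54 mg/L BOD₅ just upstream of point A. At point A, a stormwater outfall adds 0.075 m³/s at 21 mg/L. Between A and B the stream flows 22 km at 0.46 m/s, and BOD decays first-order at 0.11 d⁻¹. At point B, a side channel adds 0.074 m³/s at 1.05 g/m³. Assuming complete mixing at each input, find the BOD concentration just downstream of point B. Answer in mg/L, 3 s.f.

1.85 mg/L

After input A: C = (3.17·1.54 + 0.075·21) / 3.245 = 1.99 mg/L.
Over the 22 km reach to input B (t = 4.783e+04 s = 0.5535 d), decay gives C = 1.99·exp(−0.11·0.5535) = 1.872 mg/L.
After input B: C = (3.245·1.872 + 0.074·1.05) / 3.319 = 1.854 mg/L.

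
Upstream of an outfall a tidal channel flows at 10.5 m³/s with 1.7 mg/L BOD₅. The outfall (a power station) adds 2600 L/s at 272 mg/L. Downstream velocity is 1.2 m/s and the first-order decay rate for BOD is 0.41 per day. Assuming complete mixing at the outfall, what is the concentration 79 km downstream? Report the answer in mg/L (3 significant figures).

2600 L/s = 2.6 m³/s.
After complete mixing, C₀ = (2.6·272 + 10.5·1.7) / 13.1 = 55.35 mg/L.
Travel time t = 7.9e+04 m / 1.2 m/s = 6.583e+04 s = 0.762 d.
C = 55.35·exp(−0.41·0.762) = 55.35·0.7317 = 40.5 mg/L.

40.5 mg/L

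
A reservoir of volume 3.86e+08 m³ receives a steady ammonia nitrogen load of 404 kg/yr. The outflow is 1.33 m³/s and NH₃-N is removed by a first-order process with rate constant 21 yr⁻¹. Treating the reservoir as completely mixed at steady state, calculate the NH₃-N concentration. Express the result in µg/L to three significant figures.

Outflow Q = 1.33 m³/s × 3.156e+07 s/yr = 4.197e+07 m³/yr.
Steady-state CSTR mass balance: W = Q·C + k·V·C, so C = W/(Q + kV).
Q + kV = 4.197e+07 + 21·3.86e+08 = 8.148e+09 m³/yr.
C = 404/8.148e+09 = 4.958e-08 kg/m³ = 4.958e-05 mg/L = 0.04958 µg/L.

0.0496 µg/L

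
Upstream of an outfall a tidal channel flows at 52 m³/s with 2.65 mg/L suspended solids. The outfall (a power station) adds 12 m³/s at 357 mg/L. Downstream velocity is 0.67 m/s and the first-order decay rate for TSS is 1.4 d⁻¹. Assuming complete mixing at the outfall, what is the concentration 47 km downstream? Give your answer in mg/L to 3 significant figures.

After complete mixing, C₀ = (12·357 + 52·2.65) / 64 = 69.09 mg/L.
Travel time t = 4.7e+04 m / 0.67 m/s = 7.015e+04 s = 0.8119 d.
C = 69.09·exp(−1.4·0.8119) = 69.09·0.3209 = 22.17 mg/L.

22.2 mg/L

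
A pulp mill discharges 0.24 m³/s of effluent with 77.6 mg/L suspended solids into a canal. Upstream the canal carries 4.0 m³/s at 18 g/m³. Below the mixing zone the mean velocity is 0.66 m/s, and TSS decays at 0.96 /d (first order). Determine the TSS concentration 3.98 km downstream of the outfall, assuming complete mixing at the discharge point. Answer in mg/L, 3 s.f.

20.0 mg/L

After complete mixing, C₀ = (0.24·77.6 + 4·18) / 4.24 = 21.37 mg/L.
Travel time t = 3980 m / 0.66 m/s = 6030 s = 0.0698 d.
C = 21.37·exp(−0.96·0.0698) = 21.37·0.9352 = 19.99 mg/L.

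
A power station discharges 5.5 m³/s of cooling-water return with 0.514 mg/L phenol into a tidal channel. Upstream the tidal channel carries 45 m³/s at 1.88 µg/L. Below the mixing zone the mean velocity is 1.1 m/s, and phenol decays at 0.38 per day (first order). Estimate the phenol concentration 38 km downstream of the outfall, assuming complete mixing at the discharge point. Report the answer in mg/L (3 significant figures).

0.0495 mg/L

1.88 µg/L = 0.00188 mg/L.
After complete mixing, C₀ = (5.5·0.514 + 45·0.00188) / 50.5 = 0.05766 mg/L.
Travel time t = 3.8e+04 m / 1.1 m/s = 3.455e+04 s = 0.3998 d.
C = 0.05766·exp(−0.38·0.3998) = 0.05766·0.859 = 0.04953 mg/L.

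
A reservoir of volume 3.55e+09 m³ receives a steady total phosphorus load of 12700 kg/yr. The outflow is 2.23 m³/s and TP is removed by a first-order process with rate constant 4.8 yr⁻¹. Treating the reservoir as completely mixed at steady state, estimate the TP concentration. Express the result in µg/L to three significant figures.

0.742 µg/L

Outflow Q = 2.23 m³/s × 3.156e+07 s/yr = 7.037e+07 m³/yr.
Steady-state CSTR mass balance: W = Q·C + k·V·C, so C = W/(Q + kV).
Q + kV = 7.037e+07 + 4.8·3.55e+09 = 1.711e+10 m³/yr.
C = 12700/1.711e+10 = 7.422e-07 kg/m³ = 0.0007422 mg/L = 0.7422 µg/L.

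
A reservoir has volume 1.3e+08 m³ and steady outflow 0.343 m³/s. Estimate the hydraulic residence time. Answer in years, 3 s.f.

Q = 0.343 m³/s × 3.156e+07 s/yr = 1.082e+07 m³/yr.
Hydraulic residence time τ = V/Q = 1.3e+08/1.082e+07 = 12.01 yr.

12.0 yr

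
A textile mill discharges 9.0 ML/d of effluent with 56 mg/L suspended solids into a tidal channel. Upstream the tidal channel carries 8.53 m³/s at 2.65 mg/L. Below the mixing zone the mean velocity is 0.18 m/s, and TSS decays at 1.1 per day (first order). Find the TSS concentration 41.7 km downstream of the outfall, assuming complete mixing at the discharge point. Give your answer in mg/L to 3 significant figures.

9.0 ML/d = 0.1042 m³/s.
After complete mixing, C₀ = (0.1042·56 + 8.53·2.65) / 8.634 = 3.294 mg/L.
Travel time t = 4.17e+04 m / 0.18 m/s = 2.317e+05 s = 2.681 d.
C = 3.294·exp(−1.1·2.681) = 3.294·0.05237 = 0.1725 mg/L.

0.172 mg/L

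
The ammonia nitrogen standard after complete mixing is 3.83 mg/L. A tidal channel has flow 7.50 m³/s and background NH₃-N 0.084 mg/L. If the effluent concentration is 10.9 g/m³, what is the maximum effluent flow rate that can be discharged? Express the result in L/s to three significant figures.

3970 L/s

Mass balance at complete mixing: C_std·(Q_w + Q_r) = Q_w·C_e + Q_r·C_b.
Rearranging, Q_w = Q_r·(C_std − C_b)/(C_e − C_std) = 7.50·(3.83 − 0.084) / (10.9 − 3.83) = 3.974 m³/s.
= 3974 L/s.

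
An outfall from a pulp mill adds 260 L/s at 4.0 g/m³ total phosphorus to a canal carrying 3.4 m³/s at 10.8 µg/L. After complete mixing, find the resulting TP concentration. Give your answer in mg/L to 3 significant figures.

260 L/s = 0.26 m³/s.
10.8 µg/L = 0.0108 mg/L.
By mass balance at complete mixing, C = (0.26·4 + 3.4·0.0108) / (0.26 + 3.4) = 1.077/3.66 = 0.2942 mg/L.

0.294 mg/L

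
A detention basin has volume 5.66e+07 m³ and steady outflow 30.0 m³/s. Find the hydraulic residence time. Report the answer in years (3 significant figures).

0.0598 yr

Q = 30.0 m³/s × 3.156e+07 s/yr = 9.467e+08 m³/yr.
Hydraulic residence time τ = V/Q = 5.66e+07/9.467e+08 = 0.05978 yr.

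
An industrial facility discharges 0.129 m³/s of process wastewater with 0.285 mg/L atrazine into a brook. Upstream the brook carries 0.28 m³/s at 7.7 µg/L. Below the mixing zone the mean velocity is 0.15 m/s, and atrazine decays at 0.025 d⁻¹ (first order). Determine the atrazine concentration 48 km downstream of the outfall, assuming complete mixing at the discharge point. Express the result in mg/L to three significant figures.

0.0867 mg/L

7.7 µg/L = 0.0077 mg/L.
After complete mixing, C₀ = (0.129·0.285 + 0.28·0.0077) / 0.409 = 0.09516 mg/L.
Travel time t = 4.8e+04 m / 0.15 m/s = 3.2e+05 s = 3.704 d.
C = 0.09516·exp(−0.025·3.704) = 0.09516·0.9116 = 0.08675 mg/L.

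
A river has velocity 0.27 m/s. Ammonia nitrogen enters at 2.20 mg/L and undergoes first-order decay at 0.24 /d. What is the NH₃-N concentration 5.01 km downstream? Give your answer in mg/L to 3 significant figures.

Travel time t = 5.01 km / 0.27 m/s = 5010/0.27 = 1.856e+04 s = 0.2148 d.
First-order decay: C = 2.20·exp(−0.24·0.2148) = 2.20·0.9498 = 2.089 mg/L.

2.09 mg/L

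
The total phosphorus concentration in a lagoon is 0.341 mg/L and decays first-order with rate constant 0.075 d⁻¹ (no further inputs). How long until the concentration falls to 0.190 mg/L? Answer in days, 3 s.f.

t = ln(C₀/C)/k = ln(0.341/0.190)/0.075 = 0.5849/0.075 = 7.798 d.

7.80 d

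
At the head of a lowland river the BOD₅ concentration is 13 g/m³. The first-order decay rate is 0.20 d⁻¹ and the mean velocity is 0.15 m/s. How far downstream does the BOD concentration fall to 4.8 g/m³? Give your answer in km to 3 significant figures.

From C = C₀·e^(−kt), t = ln(C₀/C)/k = ln(13/4.8)/0.20 = 0.9963/0.20 = 4.982 d.
Distance = v·t = 0.15 m/s × 4.304e+05 s = 6.456e+04 m = 64.56 km.

64.6 km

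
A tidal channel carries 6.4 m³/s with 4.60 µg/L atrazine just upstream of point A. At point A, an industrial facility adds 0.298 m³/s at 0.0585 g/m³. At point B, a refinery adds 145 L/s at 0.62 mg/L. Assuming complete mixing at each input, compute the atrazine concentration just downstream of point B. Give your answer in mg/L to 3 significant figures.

4.60 µg/L = 0.0046 mg/L.
After input A: C = (6.4·0.0046 + 0.298·0.0585) / 6.698 = 0.006998 mg/L.
145 L/s = 0.145 m³/s.
After input B: C = (6.698·0.006998 + 0.145·0.62) / 6.843 = 0.01999 mg/L.

0.0200 mg/L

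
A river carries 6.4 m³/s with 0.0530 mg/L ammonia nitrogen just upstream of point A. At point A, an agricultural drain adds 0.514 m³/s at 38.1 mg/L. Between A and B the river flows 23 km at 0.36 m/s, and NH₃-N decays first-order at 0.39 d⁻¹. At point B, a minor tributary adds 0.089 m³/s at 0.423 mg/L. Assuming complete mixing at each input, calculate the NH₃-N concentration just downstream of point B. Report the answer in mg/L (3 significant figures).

After input A: C = (6.4·0.053 + 0.514·38.1) / 6.914 = 2.881 mg/L.
Over the 23 km reach to input B (t = 6.389e+04 s = 0.7395 d), decay gives C = 2.881·exp(−0.39·0.7395) = 2.16 mg/L.
After input B: C = (6.914·2.16 + 0.089·0.423) / 7.003 = 2.138 mg/L.

2.14 mg/L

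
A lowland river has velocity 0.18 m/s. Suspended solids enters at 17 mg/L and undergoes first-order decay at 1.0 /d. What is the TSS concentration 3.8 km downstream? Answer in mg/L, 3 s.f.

13.3 mg/L

Travel time t = 3.8 km / 0.18 m/s = 3800/0.18 = 2.111e+04 s = 0.2443 d.
First-order decay: C = 17·exp(−1.0·0.2443) = 17·0.7832 = 13.31 mg/L.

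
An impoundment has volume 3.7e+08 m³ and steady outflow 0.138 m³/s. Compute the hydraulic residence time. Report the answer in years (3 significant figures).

Q = 0.138 m³/s × 3.156e+07 s/yr = 4.355e+06 m³/yr.
Hydraulic residence time τ = V/Q = 3.7e+08/4.355e+06 = 84.96 yr.

85.0 yr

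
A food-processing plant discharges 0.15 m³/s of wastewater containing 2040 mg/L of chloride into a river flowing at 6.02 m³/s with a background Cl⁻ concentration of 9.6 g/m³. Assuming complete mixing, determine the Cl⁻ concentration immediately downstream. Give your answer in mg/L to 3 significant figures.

Conservation of mass across the mixing zone: C = (0.15·2040 + 6.02·9.6) / (0.15 + 6.02) = 363.8/6.17 = 58.96 mg/L.

59.0 mg/L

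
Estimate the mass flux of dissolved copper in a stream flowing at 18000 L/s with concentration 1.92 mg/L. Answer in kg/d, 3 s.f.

18000 L/s = 18 m³/s.
Mass flux = Q·C = 18 m³/s × 1.92 g/m³ = 34.56 g/s.
= 34.56 g/s × 86.4 = 2986 kg/d.

2990 kg/d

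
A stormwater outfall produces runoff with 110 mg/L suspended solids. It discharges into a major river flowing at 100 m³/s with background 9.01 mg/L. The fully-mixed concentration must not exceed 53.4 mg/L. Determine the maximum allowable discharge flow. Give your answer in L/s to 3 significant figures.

Mass balance at complete mixing: C_std·(Q_w + Q_r) = Q_w·C_e + Q_r·C_b.
Rearranging, Q_w = Q_r·(C_std − C_b)/(C_e − C_std) = 100·(53.4 − 9.01) / (110 − 53.4) = 78.43 m³/s.
= 7.843e+04 L/s.

78400 L/s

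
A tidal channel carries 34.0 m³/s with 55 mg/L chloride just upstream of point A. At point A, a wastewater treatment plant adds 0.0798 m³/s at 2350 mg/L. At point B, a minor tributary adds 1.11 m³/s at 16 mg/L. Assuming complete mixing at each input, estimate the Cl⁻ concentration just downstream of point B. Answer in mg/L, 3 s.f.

59.0 mg/L

After input A: C = (34·55 + 0.0798·2350) / 34.08 = 60.37 mg/L.
After input B: C = (34.08·60.37 + 1.11·16) / 35.19 = 58.97 mg/L.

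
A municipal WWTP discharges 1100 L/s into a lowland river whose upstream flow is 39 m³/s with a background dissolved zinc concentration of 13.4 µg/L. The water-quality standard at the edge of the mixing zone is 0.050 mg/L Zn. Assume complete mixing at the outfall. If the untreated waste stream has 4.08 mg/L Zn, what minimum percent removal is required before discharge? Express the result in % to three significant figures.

1100 L/s = 1.1 m³/s.
13.4 µg/L = 0.0134 mg/L.
Mass balance: 0.05·40.1 = 1.1·Cₑ + 39·0.0134.
Cₑ = (2.005 − 0.5226) / 1.1 = 1.348 mg/L.
Required removal = 1 − 1.348/4.08 = 66.97 %.

67.0 %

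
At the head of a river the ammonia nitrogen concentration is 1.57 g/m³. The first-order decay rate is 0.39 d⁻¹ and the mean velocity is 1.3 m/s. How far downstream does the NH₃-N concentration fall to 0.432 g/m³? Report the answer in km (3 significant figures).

From C = C₀·e^(−kt), t = ln(C₀/C)/k = ln(1.57/0.432)/0.39 = 1.29/0.39 = 3.309 d.
Distance = v·t = 1.3 m/s × 2.859e+05 s = 3.716e+05 m = 371.6 km.

372 km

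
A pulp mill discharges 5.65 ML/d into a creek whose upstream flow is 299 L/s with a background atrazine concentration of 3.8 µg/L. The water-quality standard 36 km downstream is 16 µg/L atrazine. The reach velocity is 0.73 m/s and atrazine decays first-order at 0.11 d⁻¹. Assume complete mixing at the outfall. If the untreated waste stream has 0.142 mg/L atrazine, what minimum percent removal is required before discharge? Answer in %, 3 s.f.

5.65 ML/d = 0.06539 m³/s.
299 L/s = 0.299 m³/s.
3.8 µg/L = 0.0038 mg/L.
16 µg/L = 0.016 mg/L.
Travel time to the compliance point: t = 3.6e+04/0.73 = 4.932e+04 s = 0.5708 d; decay factor exp(−0.11·0.5708) = 0.9391.
So the concentration just after mixing may be at most 0.016/0.9391 = 0.01704 mg/L.
Mass balance: 0.01704·0.3644 = 0.06539·Cₑ + 0.299·0.0038.
Cₑ = (0.006208 − 0.001136) / 0.06539 = 0.07756 mg/L.
Required removal = 1 − 0.07756/0.142 = 45.38 %.

45.4 %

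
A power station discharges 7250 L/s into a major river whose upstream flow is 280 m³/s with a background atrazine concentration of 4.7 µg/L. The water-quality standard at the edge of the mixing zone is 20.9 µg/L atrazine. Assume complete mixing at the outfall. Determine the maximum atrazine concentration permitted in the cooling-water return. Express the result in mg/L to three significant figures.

0.647 mg/L

7250 L/s = 7.25 m³/s.
4.7 µg/L = 0.0047 mg/L.
20.9 µg/L = 0.0209 mg/L.
Mass balance: 0.0209·287.2 = 7.25·Cₑ + 280·0.0047.
Cₑ = (6.004 − 1.316) / 7.25 = 0.6466 mg/L.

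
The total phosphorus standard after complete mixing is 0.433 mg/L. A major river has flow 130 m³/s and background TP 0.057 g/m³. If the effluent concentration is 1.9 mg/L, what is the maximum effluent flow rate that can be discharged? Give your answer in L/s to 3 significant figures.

33300 L/s

Mass balance at complete mixing: C_std·(Q_w + Q_r) = Q_w·C_e + Q_r·C_b.
Rearranging, Q_w = Q_r·(C_std − C_b)/(C_e − C_std) = 130·(0.433 − 0.057) / (1.9 − 0.433) = 33.32 m³/s.
= 3.332e+04 L/s.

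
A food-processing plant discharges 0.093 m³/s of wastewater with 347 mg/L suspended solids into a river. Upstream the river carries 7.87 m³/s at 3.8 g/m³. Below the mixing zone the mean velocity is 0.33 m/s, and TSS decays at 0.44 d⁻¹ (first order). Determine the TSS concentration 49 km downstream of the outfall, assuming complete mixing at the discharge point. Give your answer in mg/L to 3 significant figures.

After complete mixing, C₀ = (0.093·347 + 7.87·3.8) / 7.963 = 7.808 mg/L.
Travel time t = 4.9e+04 m / 0.33 m/s = 1.485e+05 s = 1.719 d.
C = 7.808·exp(−0.44·1.719) = 7.808·0.4695 = 3.666 mg/L.

3.67 mg/L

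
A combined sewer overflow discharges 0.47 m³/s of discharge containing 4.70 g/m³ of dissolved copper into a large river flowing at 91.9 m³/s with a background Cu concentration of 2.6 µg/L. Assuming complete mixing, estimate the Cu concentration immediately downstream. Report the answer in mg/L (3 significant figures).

2.6 µg/L = 0.0026 mg/L.
By mass balance at complete mixing, C = (0.47·4.7 + 91.9·0.0026) / (0.47 + 91.9) = 2.448/92.37 = 0.0265 mg/L.

0.0265 mg/L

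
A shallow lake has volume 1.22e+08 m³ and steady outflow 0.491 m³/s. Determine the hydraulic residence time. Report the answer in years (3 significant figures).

Q = 0.491 m³/s × 3.156e+07 s/yr = 1.549e+07 m³/yr.
Hydraulic residence time τ = V/Q = 1.22e+08/1.549e+07 = 7.874 yr.

7.87 yr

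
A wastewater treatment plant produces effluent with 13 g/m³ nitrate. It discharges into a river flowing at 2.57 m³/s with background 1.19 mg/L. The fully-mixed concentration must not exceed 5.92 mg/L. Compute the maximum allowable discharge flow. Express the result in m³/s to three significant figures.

Mass balance at complete mixing: C_std·(Q_w + Q_r) = Q_w·C_e + Q_r·C_b.
Rearranging, Q_w = Q_r·(C_std − C_b)/(C_e − C_std) = 2.57·(5.92 − 1.19) / (13 − 5.92) = 1.717 m³/s.

1.72 m³/s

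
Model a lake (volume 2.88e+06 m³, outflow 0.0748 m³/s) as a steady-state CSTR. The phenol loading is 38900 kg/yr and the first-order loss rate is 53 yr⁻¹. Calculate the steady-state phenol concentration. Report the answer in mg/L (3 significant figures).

Outflow Q = 0.0748 m³/s × 3.156e+07 s/yr = 2.361e+06 m³/yr.
Steady-state CSTR mass balance: W = Q·C + k·V·C, so C = W/(Q + kV).
Q + kV = 2.361e+06 + 53·2.88e+06 = 1.55e+08 m³/yr.
C = 38900/1.55e+08 = 0.000251 kg/m³ = 0.251 mg/L.

0.251 mg/L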